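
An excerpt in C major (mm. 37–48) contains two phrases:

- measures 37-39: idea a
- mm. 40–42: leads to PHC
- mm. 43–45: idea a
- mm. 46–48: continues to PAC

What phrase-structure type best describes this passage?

parallel period

Phrase 1 ends with a Phrygian half cadence (weaker) and phrase 2 with a perfect authentic cadence (stronger): antecedent + consequent = a period.
The two phrases open with the same material (a / a), so the period is parallel.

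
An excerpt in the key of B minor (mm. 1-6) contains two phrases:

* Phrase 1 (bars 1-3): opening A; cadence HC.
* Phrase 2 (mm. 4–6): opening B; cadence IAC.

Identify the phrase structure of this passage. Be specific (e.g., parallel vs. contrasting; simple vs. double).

contrasting period

Phrase 1 ends with a half cadence (weaker) and phrase 2 with an imperfect authentic cadence (stronger): antecedent + consequent = a period.
The two phrases open with different material (A / B), so the period is contrasting.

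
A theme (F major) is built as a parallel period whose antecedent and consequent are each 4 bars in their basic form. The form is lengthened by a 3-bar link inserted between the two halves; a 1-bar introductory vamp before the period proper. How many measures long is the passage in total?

Basic parallel period: 4 + 4 = 8 bars.
8 (basic form) + 3 (link) + 1 (introduction) = 12.

12 measures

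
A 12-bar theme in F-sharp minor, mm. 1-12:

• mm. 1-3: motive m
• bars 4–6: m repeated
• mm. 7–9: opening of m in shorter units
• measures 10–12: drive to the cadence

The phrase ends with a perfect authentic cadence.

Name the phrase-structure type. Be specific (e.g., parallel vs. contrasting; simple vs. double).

sentence

Basic idea (measures 1–3) + its repetition (mm. 4-6) form the presentation; fragmentation and cadence (bars 7-12) form the continuation — the 12-bar whole is a sentence.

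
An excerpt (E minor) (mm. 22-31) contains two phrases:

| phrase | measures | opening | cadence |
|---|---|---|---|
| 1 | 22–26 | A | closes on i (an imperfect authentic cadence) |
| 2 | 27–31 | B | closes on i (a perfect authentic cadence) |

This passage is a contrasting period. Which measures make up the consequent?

measures 27–31

The antecedent is the phrase ending with the weaker cadence (imperfect authentic cadence, phrase 1) and the consequent the one ending more conclusively (perfect authentic cadence, phrase 2); the consequent is mm. 27–31.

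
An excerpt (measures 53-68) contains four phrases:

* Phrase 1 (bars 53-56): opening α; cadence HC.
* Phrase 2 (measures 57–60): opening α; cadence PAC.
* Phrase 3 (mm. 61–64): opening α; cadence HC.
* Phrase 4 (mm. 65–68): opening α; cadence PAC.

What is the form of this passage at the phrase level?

repeated period

The cadence pattern HC–PAC–HC–PAC is weak–strong twice, and phrases 3–4 restate phrases 1–2: a period heard twice, not a double period (which would end weakly at phrase 2).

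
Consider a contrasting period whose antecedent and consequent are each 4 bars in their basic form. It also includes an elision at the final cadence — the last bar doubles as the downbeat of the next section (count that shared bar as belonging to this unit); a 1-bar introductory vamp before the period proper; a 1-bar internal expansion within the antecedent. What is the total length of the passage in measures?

10 measures

Basic contrasting period: 4 + 4 = 8 bars.
8 (basic form) + 1 (introduction) + 1 (internal expansion) = 10.
The elision shares a bar with the next section but does not change this unit's count.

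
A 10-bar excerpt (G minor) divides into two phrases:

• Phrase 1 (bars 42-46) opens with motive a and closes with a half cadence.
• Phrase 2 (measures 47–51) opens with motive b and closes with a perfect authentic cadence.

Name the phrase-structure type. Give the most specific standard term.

contrasting period

Phrase 1 ends with a half cadence (weaker) and phrase 2 with a perfect authentic cadence (stronger): antecedent + consequent = a period.
The two phrases open with different material (a / b), so the period is contrasting.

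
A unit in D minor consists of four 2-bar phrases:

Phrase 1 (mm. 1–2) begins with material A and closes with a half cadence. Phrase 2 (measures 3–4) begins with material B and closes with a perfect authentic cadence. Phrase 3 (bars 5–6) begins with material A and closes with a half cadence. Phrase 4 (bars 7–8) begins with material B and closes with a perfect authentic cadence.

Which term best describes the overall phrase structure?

repeated period

The cadence pattern HC–PAC–HC–PAC is weak–strong twice, and phrases 3–4 restate phrases 1–2: a period heard twice, not a double period (which would end weakly at phrase 2).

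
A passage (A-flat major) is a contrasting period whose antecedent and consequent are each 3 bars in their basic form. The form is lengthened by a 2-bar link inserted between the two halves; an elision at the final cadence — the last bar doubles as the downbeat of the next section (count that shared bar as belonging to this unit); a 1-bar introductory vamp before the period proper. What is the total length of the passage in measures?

Basic contrasting period: 3 + 3 = 6 bars.
6 (basic form) + 2 (link) + 1 (introduction) = 9.
The elision shares a bar with the next section but does not change this unit's count.

9 measures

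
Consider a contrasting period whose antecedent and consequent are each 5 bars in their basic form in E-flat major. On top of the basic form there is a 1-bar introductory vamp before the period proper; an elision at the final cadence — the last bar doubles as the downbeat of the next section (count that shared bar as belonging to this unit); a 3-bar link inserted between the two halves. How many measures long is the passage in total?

Basic contrasting period: 5 + 5 = 10 bars.
10 (basic form) + 1 (introduction) + 3 (link) = 14.
The elision shares a bar with the next section but does not change this unit's count.

14 measures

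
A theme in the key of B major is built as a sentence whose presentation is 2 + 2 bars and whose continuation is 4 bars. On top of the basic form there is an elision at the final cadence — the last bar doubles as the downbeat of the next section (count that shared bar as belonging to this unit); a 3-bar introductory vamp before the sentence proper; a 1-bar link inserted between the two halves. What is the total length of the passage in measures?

12 measures

Basic sentence: 2 + 2 + 4 = 8 bars.
8 (basic form) + 3 (introduction) + 1 (link) = 12.
The elision shares a bar with the next section but does not change this unit's count.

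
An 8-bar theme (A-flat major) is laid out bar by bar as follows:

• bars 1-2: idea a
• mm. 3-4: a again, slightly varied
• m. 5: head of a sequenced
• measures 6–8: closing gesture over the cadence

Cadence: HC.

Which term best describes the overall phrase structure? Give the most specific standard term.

Basic idea (measures 1–2) + its repetition (bars 3–4) form the presentation; fragmentation and cadence (bars 5–8) form the continuation — the 8-bar whole is a sentence.

sentence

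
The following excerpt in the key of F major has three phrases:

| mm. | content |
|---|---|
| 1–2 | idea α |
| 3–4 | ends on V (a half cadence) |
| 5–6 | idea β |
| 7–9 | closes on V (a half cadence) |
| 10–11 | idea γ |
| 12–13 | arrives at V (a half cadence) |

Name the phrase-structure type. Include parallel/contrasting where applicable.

The final phrase closes with a half cadence, which is not stronger than the preceding half cadence; the 3 phrases lack an overall antecedent–consequent design and so form a phrase group.

phrase group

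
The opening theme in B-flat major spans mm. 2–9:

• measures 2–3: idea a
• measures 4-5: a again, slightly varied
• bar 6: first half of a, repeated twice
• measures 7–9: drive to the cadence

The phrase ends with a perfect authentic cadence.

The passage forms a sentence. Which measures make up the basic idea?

measures 2–3

The presentation of a sentence is the basic idea (mm. 2–3) plus its repetition (measures 4–5); the basic idea is therefore mm. 2–3.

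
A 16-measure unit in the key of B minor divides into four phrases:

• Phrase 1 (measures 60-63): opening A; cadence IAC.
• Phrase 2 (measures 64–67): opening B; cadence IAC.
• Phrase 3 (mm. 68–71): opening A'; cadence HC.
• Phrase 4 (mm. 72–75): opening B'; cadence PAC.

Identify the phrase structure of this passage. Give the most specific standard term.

parallel double period

Four phrases in two halves: the first half (mm. 60–67) ends with an imperfect authentic cadence, the second (mm. 68–75) with a perfect authentic cadence — a large antecedent–consequent pair, i.e. a double period.
Phrase 3 begins with the same material as phrase 1, making it parallel.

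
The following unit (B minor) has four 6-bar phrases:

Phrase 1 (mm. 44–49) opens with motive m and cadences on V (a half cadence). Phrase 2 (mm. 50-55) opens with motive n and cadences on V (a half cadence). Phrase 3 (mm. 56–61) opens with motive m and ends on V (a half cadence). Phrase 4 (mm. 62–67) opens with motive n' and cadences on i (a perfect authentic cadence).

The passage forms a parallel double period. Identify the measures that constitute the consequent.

measures 56–67

In a double period the four phrases pair into a large antecedent (phrases 1–2, ending half cadence) and a large consequent (phrases 3–4, ending perfect authentic cadence). The consequent spans mm. 56–67.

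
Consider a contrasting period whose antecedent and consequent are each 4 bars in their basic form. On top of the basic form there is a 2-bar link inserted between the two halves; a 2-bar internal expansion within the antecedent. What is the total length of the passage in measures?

12 measures

Basic contrasting period: 4 + 4 = 8 bars.
8 (basic form) + 2 (link) + 2 (internal expansion) = 12.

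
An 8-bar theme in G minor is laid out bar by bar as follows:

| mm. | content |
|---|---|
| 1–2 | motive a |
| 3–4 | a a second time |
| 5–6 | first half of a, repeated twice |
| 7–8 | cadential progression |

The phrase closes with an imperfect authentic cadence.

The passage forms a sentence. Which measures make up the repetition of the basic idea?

measures 3–4

The presentation of a sentence is the basic idea (measures 1-2) plus its repetition (measures 3–4); the repetition of the basic idea is therefore mm. 3–4.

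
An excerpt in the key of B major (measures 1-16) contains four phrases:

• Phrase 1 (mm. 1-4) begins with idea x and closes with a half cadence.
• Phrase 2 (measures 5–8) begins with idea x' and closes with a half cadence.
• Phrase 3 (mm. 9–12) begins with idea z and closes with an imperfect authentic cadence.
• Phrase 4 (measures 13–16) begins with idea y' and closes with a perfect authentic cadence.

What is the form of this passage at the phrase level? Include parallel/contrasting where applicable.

contrasting double period

Four phrases in two halves: the first half (mm. 1-8) ends with a half cadence, the second (mm. 9–16) with a perfect authentic cadence — a large antecedent–consequent pair, i.e. a double period.
Phrase 3 begins with different material from phrase 1, making it contrasting.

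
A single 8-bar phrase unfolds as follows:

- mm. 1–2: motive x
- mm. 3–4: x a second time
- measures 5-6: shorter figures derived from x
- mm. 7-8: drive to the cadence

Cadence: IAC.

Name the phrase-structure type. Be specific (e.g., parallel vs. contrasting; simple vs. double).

Basic idea (mm. 1-2) + its repetition (mm. 3–4) form the presentation; fragmentation and cadence (mm. 5–8) form the continuation — the 8-bar whole is a sentence.

sentence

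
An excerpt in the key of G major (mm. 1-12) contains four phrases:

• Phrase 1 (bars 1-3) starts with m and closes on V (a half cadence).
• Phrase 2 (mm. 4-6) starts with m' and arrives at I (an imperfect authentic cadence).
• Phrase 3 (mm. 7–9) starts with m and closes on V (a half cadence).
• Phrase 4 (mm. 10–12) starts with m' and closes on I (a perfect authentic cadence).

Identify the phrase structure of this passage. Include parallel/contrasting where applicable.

Four phrases in two halves: the first half (mm. 1–6) ends with an imperfect authentic cadence, the second (bars 7-12) with a perfect authentic cadence — a large antecedent–consequent pair, i.e. a double period.
Phrase 3 begins with the same material as phrase 1, making it parallel.

parallel double period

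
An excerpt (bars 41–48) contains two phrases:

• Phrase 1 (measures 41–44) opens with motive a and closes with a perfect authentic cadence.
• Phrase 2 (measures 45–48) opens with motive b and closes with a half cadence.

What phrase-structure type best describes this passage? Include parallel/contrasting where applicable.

phrase group

The second phrase closes with a half cadence, which is not stronger than the first phrase's perfect authentic cadence; without a weak→strong cadential pair there is no antecedent–consequent relationship, so this is a phrase group rather than a period.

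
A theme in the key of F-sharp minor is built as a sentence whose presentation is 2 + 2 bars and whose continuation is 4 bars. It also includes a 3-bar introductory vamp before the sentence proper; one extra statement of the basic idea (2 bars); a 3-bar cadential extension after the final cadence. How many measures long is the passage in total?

16 measures

Basic sentence: 2 + 2 + 4 = 8 bars.
8 (basic form) + 3 (introduction) + 2 (extra statement) + 3 (cadential extension) = 16.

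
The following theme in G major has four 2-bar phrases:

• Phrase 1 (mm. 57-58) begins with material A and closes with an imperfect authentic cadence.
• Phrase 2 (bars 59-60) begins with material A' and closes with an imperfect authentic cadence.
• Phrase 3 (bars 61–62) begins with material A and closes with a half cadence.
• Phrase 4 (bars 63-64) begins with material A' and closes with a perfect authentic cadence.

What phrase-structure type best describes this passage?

Four phrases in two halves: the first half (mm. 57–60) ends with an imperfect authentic cadence, the second (bars 61–64) with a perfect authentic cadence — a large antecedent–consequent pair, i.e. a double period.
Phrase 3 begins with the same material as phrase 1, making it parallel.

parallel double period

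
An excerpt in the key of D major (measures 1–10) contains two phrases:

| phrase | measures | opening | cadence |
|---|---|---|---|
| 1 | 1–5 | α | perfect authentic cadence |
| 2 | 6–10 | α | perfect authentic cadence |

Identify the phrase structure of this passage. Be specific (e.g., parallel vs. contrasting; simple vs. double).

Both phrases have the same opening (α) and the same cadence (perfect authentic cadence): the second is a restatement, not a consequent, so this is a repeated phrase rather than a period.

repeated phrase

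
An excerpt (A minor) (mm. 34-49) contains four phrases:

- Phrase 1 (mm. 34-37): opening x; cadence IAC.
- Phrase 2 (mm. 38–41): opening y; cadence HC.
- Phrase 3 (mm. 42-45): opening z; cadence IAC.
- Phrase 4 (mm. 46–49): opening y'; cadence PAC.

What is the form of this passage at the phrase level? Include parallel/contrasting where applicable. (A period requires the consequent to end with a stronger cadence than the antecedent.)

Four phrases in two halves: the first half (bars 34–41) ends with a half cadence, the second (mm. 42-49) with a perfect authentic cadence — a large antecedent–consequent pair, i.e. a double period.
Phrase 3 begins with different material from phrase 1, making it contrasting.

contrasting double period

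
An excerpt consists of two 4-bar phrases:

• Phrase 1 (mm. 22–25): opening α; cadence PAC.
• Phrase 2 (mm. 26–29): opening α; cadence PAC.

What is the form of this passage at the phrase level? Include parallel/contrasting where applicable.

repeated phrase

Both phrases have the same opening (α) and the same cadence (perfect authentic cadence): the second is a restatement, not a consequent, so this is a repeated phrase rather than a period.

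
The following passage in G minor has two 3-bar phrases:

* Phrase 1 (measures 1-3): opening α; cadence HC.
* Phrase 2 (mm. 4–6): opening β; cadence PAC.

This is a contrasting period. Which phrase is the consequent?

The phrase ending with the weaker cadence (half cadence) is the antecedent; the one ending more conclusively (perfect authentic cadence) is the consequent. The consequent is phrase 2.

phrase 2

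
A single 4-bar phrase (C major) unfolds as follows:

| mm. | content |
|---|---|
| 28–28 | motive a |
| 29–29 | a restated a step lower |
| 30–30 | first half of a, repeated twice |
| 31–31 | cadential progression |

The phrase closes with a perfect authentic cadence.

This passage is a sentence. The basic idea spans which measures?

The presentation of a sentence is the basic idea (m. 28) plus its repetition (m. 29); the basic idea is therefore measure 28.

measures 28–28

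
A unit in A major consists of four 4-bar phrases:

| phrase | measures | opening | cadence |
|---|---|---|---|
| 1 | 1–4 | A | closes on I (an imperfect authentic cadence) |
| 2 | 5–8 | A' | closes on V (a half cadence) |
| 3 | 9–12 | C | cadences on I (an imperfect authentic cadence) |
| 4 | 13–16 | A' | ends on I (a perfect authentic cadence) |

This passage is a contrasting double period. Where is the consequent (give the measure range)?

In a double period the four phrases pair into a large antecedent (phrases 1–2, ending half cadence) and a large consequent (phrases 3–4, ending perfect authentic cadence). The consequent spans bars 9–16.

measures 9–16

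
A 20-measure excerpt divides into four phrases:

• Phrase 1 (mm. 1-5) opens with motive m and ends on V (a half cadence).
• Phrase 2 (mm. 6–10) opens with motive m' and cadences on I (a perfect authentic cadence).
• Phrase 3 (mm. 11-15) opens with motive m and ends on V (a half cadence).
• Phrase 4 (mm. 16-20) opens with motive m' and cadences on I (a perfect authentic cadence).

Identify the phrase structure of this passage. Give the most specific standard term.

The cadence pattern HC–PAC–HC–PAC is weak–strong twice, and phrases 3–4 restate phrases 1–2: a period heard twice, not a double period (which would end weakly at phrase 2).

repeated period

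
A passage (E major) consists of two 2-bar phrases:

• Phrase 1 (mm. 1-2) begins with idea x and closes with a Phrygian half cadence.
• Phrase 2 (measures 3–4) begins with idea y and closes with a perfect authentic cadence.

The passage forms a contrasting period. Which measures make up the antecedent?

measures 1–2

The antecedent is the phrase ending with the weaker cadence (Phrygian half cadence, phrase 1) and the consequent the one ending more conclusively (perfect authentic cadence, phrase 2); the antecedent is bars 1-2.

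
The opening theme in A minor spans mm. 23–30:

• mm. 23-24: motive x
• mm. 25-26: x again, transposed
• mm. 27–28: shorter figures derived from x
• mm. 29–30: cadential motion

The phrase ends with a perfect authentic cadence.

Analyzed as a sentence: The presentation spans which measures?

The presentation of a sentence is the basic idea (mm. 23–24) plus its repetition (mm. 25–26); the presentation is therefore measures 23–26.

measures 23–26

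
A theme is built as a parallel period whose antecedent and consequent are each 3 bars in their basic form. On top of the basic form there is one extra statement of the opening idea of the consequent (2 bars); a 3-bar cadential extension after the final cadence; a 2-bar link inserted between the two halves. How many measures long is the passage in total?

13 measures

Basic parallel period: 3 + 3 = 6 bars.
6 (basic form) + 2 (extra statement) + 3 (cadential extension) + 2 (link) = 13.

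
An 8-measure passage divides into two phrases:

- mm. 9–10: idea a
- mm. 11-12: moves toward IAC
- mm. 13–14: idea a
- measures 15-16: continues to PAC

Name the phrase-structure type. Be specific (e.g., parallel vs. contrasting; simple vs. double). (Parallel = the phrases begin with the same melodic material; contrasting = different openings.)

Phrase 1 ends with an imperfect authentic cadence (weaker) and phrase 2 with a perfect authentic cadence (stronger): antecedent + consequent = a period.
The two phrases open with the same material (a / a), so the period is parallel.

parallel period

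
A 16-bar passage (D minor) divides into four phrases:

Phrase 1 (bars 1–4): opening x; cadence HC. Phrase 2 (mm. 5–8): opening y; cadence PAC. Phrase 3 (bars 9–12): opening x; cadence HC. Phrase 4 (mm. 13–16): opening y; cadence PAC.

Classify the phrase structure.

The cadence pattern HC–PAC–HC–PAC is weak–strong twice, and phrases 3–4 restate phrases 1–2: a period heard twice, not a double period (which would end weakly at phrase 2).

repeated period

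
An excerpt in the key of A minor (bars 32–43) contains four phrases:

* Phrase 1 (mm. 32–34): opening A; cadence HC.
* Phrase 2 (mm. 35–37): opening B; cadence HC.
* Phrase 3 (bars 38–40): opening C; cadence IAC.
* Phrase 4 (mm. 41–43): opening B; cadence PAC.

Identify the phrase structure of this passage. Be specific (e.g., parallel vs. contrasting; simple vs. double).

contrasting double period

Four phrases in two halves: the first half (mm. 32–37) ends with a half cadence, the second (measures 38-43) with a perfect authentic cadence — a large antecedent–consequent pair, i.e. a double period.
Phrase 3 begins with different material from phrase 1, making it contrasting.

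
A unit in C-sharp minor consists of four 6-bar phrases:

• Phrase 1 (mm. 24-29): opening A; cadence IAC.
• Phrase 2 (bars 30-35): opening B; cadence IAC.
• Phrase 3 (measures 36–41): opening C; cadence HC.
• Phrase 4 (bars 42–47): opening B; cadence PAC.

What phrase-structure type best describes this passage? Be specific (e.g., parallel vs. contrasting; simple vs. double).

contrasting double period

Four phrases in two halves: the first half (bars 24–35) ends with an imperfect authentic cadence, the second (mm. 36–47) with a perfect authentic cadence — a large antecedent–consequent pair, i.e. a double period.
Phrase 3 begins with different material from phrase 1, making it contrasting.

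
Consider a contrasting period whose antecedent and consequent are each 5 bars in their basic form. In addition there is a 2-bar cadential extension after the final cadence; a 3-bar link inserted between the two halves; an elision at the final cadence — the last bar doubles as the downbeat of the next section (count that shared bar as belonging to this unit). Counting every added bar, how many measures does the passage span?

Basic contrasting period: 5 + 5 = 10 bars.
10 (basic form) + 2 (cadential extension) + 3 (link) = 15.
The elision shares a bar with the next section but does not change this unit's count.

15 measures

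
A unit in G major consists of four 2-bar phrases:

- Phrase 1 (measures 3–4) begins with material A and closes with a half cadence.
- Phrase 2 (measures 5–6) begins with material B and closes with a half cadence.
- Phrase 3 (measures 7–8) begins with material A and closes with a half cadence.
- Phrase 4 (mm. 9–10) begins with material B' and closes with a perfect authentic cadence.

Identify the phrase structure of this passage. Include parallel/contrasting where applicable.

parallel double period

Four phrases in two halves: the first half (measures 3–6) ends with a half cadence, the second (measures 7–10) with a perfect authentic cadence — a large antecedent–consequent pair, i.e. a double period.
Phrase 3 begins with the same material as phrase 1, making it parallel.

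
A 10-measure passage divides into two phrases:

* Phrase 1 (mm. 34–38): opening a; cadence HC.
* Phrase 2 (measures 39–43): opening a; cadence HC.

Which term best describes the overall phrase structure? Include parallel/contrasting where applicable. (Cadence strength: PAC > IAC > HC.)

Both phrases have the same opening (a) and the same cadence (half cadence): the second is a restatement, not a consequent, so this is a repeated phrase rather than a period.

repeated phrase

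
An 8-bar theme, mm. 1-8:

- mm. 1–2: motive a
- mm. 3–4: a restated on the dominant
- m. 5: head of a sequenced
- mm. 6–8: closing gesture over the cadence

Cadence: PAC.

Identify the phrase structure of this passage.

Basic idea (bars 1–2) + its repetition (bars 3–4) form the presentation; fragmentation and cadence (measures 5–8) form the continuation — the 8-bar whole is a sentence.

sentence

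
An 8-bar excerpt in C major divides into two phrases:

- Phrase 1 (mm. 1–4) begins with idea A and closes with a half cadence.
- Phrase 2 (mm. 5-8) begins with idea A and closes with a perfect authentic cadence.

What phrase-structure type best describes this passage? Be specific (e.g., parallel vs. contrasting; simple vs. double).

parallel period

Phrase 1 ends with a half cadence (weaker) and phrase 2 with a perfect authentic cadence (stronger): antecedent + consequent = a period.
The two phrases open with the same material (A / A), so the period is parallel.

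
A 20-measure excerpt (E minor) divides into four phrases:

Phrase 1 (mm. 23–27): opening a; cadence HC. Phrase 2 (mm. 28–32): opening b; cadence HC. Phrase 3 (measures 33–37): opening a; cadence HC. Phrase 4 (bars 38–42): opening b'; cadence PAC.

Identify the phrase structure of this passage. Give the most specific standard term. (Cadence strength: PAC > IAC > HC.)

parallel double period

Four phrases in two halves: the first half (mm. 23-32) ends with a half cadence, the second (mm. 33–42) with a perfect authentic cadence — a large antecedent–consequent pair, i.e. a double period.
Phrase 3 begins with the same material as phrase 1, making it parallel.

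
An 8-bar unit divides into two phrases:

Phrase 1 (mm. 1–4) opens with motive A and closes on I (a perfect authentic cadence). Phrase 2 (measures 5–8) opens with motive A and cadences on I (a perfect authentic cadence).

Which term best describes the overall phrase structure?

repeated phrase

Both phrases have the same opening (A) and the same cadence (perfect authentic cadence): the second is a restatement, not a consequent, so this is a repeated phrase rather than a period.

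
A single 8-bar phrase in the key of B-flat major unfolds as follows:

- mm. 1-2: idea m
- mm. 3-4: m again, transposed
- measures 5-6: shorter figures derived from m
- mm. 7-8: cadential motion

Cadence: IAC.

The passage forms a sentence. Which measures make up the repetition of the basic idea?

The presentation of a sentence is the basic idea (mm. 1-2) plus its repetition (bars 3-4); the repetition of the basic idea is therefore bars 3-4.

measures 3–4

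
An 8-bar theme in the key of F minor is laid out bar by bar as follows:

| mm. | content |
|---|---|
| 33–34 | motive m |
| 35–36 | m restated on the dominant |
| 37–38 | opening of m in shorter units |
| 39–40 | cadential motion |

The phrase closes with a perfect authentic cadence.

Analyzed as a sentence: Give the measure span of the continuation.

measures 37–40

After the presentation (mm. 33–36), the continuation covers the fragmentation through the cadence: bars 37-40.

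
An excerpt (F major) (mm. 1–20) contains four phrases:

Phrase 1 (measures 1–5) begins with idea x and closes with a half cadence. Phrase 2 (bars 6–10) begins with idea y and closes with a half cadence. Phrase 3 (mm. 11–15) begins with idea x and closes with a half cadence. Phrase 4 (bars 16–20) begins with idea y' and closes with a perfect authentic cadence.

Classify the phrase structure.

Four phrases in two halves: the first half (bars 1-10) ends with a half cadence, the second (mm. 11–20) with a perfect authentic cadence — a large antecedent–consequent pair, i.e. a double period.
Phrase 3 begins with the same material as phrase 1, making it parallel.

parallel double period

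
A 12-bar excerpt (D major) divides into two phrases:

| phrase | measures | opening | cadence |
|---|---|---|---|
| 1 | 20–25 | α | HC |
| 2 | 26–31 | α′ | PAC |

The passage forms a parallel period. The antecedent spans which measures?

measures 20–25

The antecedent is the phrase ending with the weaker cadence (half cadence, phrase 1) and the consequent the one ending more conclusively (perfect authentic cadence, phrase 2); the antecedent is bars 20–25.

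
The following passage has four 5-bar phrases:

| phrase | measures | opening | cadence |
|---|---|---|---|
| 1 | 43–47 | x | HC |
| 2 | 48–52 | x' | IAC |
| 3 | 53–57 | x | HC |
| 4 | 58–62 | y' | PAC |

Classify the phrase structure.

parallel double period

Four phrases in two halves: the first half (mm. 43–52) ends with an imperfect authentic cadence, the second (bars 53–62) with a perfect authentic cadence — a large antecedent–consequent pair, i.e. a double period.
Phrase 3 begins with the same material as phrase 1, making it parallel.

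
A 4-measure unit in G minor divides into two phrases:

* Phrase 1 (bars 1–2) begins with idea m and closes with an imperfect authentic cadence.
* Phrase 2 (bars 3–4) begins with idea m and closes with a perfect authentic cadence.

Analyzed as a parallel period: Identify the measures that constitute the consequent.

measures 3–4

The antecedent is the phrase ending with the weaker cadence (imperfect authentic cadence, phrase 1) and the consequent the one ending more conclusively (perfect authentic cadence, phrase 2); the consequent is mm. 3–4.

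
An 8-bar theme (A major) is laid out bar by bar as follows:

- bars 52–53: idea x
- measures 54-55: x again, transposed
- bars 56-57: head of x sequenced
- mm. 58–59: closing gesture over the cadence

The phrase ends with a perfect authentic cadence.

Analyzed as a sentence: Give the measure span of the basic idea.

measures 52–53

The presentation of a sentence is the basic idea (mm. 52–53) plus its repetition (bars 54-55); the basic idea is therefore measures 52–53.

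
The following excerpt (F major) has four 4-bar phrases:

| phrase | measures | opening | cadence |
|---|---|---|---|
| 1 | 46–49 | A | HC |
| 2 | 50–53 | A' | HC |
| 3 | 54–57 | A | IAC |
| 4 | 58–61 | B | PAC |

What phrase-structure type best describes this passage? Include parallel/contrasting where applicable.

Four phrases in two halves: the first half (mm. 46-53) ends with a half cadence, the second (measures 54-61) with a perfect authentic cadence — a large antecedent–consequent pair, i.e. a double period.
Phrase 3 begins with the same material as phrase 1, making it parallel.

parallel double period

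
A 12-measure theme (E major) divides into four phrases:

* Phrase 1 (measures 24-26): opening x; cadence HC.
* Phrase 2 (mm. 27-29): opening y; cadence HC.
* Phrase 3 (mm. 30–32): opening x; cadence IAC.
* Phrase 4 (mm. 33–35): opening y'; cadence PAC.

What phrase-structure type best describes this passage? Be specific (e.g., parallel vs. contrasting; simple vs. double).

parallel double period

Four phrases in two halves: the first half (measures 24–29) ends with a half cadence, the second (mm. 30–35) with a perfect authentic cadence — a large antecedent–consequent pair, i.e. a double period.
Phrase 3 begins with the same material as phrase 1, making it parallel.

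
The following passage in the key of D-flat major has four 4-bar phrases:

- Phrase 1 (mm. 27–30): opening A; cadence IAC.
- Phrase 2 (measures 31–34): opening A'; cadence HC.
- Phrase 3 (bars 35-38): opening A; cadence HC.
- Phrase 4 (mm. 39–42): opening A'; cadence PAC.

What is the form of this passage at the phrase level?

parallel double period

Four phrases in two halves: the first half (mm. 27–34) ends with a half cadence, the second (measures 35-42) with a perfect authentic cadence — a large antecedent–consequent pair, i.e. a double period.
Phrase 3 begins with the same material as phrase 1, making it parallel.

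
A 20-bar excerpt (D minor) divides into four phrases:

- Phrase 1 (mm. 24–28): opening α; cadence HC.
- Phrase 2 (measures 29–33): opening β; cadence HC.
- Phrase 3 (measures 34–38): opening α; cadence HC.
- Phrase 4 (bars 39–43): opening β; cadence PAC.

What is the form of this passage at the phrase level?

Four phrases in two halves: the first half (bars 24–33) ends with a half cadence, the second (measures 34–43) with a perfect authentic cadence — a large antecedent–consequent pair, i.e. a double period.
Phrase 3 begins with the same material as phrase 1, making it parallel.

parallel double period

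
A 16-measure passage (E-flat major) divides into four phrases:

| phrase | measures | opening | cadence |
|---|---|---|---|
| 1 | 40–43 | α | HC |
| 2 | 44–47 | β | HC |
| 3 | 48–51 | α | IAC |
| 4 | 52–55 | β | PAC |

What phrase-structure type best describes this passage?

Four phrases in two halves: the first half (mm. 40–47) ends with a half cadence, the second (mm. 48–55) with a perfect authentic cadence — a large antecedent–consequent pair, i.e. a double period.
Phrase 3 begins with the same material as phrase 1, making it parallel.

parallel double period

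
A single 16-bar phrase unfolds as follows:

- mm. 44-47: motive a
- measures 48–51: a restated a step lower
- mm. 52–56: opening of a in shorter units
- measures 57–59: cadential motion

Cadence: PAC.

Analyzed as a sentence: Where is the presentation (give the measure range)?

The presentation of a sentence is the basic idea (measures 44–47) plus its repetition (mm. 48-51); the presentation is therefore measures 44–51.

measures 44–51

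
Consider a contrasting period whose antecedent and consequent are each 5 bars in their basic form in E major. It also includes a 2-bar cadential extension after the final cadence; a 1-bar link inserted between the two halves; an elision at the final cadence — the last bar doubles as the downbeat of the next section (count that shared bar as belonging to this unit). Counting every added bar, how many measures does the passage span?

13 measures

Basic contrasting period: 5 + 5 = 10 bars.
10 (basic form) + 2 (cadential extension) + 1 (link) = 13.
The elision shares a bar with the next section but does not change this unit's count.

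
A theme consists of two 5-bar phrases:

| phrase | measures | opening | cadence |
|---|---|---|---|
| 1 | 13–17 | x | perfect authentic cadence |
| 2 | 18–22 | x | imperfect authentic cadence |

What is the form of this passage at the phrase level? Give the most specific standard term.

phrase group

The second phrase closes with an imperfect authentic cadence, which is not stronger than the first phrase's perfect authentic cadence; without a weak→strong cadential pair there is no antecedent–consequent relationship, so this is a phrase group rather than a period.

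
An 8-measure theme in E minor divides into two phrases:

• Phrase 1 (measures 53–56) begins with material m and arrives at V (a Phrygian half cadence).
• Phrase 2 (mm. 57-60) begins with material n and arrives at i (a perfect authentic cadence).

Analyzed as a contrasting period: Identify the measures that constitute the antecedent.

measures 53–56

The antecedent is the phrase ending with the weaker cadence (Phrygian half cadence, phrase 1) and the consequent the one ending more conclusively (perfect authentic cadence, phrase 2); the antecedent is bars 53-56.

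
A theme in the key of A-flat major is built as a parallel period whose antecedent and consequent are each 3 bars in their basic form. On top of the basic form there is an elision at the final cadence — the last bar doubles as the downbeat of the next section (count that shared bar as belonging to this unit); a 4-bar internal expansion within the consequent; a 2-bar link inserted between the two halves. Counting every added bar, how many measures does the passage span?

Basic parallel period: 3 + 3 = 6 bars.
6 (basic form) + 4 (internal expansion) + 2 (link) = 12.
The elision shares a bar with the next section but does not change this unit's count.

12 measures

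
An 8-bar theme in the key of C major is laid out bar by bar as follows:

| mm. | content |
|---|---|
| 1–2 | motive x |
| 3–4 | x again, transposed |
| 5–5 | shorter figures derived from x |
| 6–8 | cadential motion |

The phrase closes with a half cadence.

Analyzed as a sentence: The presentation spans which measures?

measures 1–4

The presentation of a sentence is the basic idea (mm. 1–2) plus its repetition (bars 3-4); the presentation is therefore mm. 1-4.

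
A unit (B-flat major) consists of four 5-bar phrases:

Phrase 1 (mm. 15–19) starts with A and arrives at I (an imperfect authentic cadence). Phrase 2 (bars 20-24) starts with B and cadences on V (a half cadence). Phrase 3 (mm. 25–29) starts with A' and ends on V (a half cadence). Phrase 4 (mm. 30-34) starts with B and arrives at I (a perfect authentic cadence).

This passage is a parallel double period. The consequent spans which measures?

measures 25–34

In a double period the four phrases pair into a large antecedent (phrases 1–2, ending half cadence) and a large consequent (phrases 3–4, ending perfect authentic cadence). The consequent spans bars 25–34.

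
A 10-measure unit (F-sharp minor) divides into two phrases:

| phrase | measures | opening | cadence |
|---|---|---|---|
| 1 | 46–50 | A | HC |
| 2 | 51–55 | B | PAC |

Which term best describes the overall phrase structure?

contrasting period

Phrase 1 ends with a half cadence (weaker) and phrase 2 with a perfect authentic cadence (stronger): antecedent + consequent = a period.
The two phrases open with different material (A / B), so the period is contrasting.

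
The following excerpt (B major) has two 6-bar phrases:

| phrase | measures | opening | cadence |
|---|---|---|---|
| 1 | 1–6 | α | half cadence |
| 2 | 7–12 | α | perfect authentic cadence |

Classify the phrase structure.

parallel period

Phrase 1 ends with a half cadence (weaker) and phrase 2 with a perfect authentic cadence (stronger): antecedent + consequent = a period.
The two phrases open with the same material (α / α), so the period is parallel.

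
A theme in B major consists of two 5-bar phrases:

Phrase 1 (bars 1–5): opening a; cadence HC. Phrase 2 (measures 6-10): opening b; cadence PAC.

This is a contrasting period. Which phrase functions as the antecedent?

The phrase ending with the weaker cadence (half cadence) is the antecedent; the one ending more conclusively (perfect authentic cadence) is the consequent. The antecedent is phrase 1.

phrase 1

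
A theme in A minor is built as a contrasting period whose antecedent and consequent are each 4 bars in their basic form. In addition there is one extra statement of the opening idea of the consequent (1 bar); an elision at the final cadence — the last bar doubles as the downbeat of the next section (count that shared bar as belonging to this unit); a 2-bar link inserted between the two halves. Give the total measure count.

11 measures

Basic contrasting period: 4 + 4 = 8 bars.
8 (basic form) + 1 (extra statement) + 2 (link) = 11.
The elision shares a bar with the next section but does not change this unit's count.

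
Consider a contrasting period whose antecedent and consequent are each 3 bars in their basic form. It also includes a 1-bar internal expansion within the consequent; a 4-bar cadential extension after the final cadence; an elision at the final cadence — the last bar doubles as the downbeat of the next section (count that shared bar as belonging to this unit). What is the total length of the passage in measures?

11 measures

Basic contrasting period: 3 + 3 = 6 bars.
6 (basic form) + 1 (internal expansion) + 4 (cadential extension) = 11.
The elision shares a bar with the next section but does not change this unit's count.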